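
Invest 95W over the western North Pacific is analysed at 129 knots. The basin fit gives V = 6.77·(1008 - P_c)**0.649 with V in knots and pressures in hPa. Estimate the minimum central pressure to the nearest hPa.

ΔP = (V / 6.77)^(1/0.649) = (129/6.77)^1.541.
129/6.77 = 19.055; 19.055^1.541 ≈ 93.81 hPa.
P_c = 1008 − 93.81 = 914.19 ≈ 914 hPa.

914 hPa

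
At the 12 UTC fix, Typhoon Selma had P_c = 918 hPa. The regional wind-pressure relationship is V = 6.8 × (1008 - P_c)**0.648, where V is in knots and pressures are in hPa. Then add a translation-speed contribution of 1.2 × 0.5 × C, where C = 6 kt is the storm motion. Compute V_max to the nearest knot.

ΔP = 1008 − 918 = 90 hPa.
90^0.648 ≈ 18.465.
V ≈ 6.8 × 18.465 ≈ 125.6 kt.
Translation term: 1.2 × 0.5 × 6 = 3.6 kt.
Corrected V ≈ 129.2 kt → 129 kt.

129 kt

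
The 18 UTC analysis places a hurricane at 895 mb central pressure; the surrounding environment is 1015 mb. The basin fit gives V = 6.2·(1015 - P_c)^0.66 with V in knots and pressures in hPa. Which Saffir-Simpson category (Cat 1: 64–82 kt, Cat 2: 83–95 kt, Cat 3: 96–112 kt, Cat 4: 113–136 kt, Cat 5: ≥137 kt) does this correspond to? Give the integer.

5

ΔP = 1015 − 895 = 120 mb.
V ≈ 6.2 × 120^0.66 = 6.2 × 23.56 ≈ 146 kt.
146 kt falls in the Category 5 band.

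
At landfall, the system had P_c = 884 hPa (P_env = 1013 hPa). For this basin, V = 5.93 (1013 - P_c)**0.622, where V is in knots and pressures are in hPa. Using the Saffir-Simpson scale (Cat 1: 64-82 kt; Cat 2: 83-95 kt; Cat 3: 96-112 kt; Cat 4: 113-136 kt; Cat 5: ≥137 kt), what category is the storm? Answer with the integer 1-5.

ΔP = 1013 − 884 = 129 hPa.
V ≈ 5.93 × 129^0.622 = 5.93 × 20.55 ≈ 122 kt.
122 kt falls in the Category 4 band.

4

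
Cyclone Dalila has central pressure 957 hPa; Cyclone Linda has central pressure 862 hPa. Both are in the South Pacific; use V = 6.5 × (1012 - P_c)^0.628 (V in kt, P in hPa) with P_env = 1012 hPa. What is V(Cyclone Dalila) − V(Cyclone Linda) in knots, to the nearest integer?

Cyclone Dalila: ΔP = 55; V ≈ 6.5 × 55^0.628 ≈ 80.51 kt.
Cyclone Linda: ΔP = 150; V ≈ 6.5 × 150^0.628 ≈ 151.18 kt.
Difference ≈ 80.51 − 151.18 = -70.67 → -71 kt.

-71 kt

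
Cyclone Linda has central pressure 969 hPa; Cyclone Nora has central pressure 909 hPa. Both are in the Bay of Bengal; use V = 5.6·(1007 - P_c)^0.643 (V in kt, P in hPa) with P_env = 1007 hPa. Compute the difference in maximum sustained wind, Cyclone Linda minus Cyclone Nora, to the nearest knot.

-49 kt

Cyclone Linda: ΔP = 38; V ≈ 5.6 × 38^0.643 ≈ 58.07 kt.
Cyclone Nora: ΔP = 98; V ≈ 5.6 × 98^0.643 ≈ 106.79 kt.
Difference ≈ 58.07 − 106.79 = -48.72 → -49 kt.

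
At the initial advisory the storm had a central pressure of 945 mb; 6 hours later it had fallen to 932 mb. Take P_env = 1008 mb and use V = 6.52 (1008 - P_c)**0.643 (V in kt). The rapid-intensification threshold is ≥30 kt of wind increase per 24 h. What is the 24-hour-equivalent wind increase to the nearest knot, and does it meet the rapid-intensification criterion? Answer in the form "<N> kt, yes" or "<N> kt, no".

V₁: ΔP = 63, V ≈ 6.52 × 63^0.643 ≈ 93.59 kt.
V₂: ΔP = 76, V ≈ 6.52 × 76^0.643 ≈ 105.59 kt.
ΔV over 6 h = 12.00 kt → 24 h equivalent = 12.00 × 24/6 ≈ 48.00 kt.
48 kt ≥ 30 kt ⇒ rapid intensification.

48 kt, yes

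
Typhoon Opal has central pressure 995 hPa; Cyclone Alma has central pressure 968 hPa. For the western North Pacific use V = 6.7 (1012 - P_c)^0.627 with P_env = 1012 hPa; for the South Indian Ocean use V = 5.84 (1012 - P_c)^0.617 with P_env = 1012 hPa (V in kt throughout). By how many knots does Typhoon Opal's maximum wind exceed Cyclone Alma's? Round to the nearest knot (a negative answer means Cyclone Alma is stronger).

Typhoon Opal: ΔP = 17; V ≈ 6.7 × 17^0.627 ≈ 39.59 kt.
Cyclone Alma: ΔP = 44; V ≈ 5.84 × 44^0.617 ≈ 60.31 kt.
Difference ≈ 39.59 − 60.31 = -20.72 → -21 kt.

-21 kt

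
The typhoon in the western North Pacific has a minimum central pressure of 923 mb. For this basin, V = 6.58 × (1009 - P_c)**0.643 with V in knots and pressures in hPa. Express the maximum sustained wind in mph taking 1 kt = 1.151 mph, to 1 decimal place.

132.8 mph

ΔP = 1009 − 923 = 86 mb.
V ≈ 6.58 × 86^0.643 = 6.58 × 17.534 ≈ 115.374 kt.
115.374 × 1.151 ≈ 132.80 mph → 132.8 mph.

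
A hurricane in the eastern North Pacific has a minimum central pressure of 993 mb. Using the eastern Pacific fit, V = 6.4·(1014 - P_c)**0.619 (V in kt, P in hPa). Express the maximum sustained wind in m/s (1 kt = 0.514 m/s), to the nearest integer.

22 m/s

ΔP = 1014 − 993 = 21 mb.
V ≈ 6.4 × 21^0.619 = 6.4 × 6.583 ≈ 42.134 kt.
42.134 × 0.514 ≈ 21.66 m/s → 22 m/s.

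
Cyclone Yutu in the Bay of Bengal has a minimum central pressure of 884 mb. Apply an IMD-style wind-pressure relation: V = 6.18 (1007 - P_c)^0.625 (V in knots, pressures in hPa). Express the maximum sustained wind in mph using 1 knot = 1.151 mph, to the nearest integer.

144 mph

ΔP = 1007 − 884 = 123 mb.
V ≈ 6.18 × 123^0.625 = 6.18 × 20.239 ≈ 125.077 kt.
125.077 × 1.151 ≈ 143.96 mph → 144 mph.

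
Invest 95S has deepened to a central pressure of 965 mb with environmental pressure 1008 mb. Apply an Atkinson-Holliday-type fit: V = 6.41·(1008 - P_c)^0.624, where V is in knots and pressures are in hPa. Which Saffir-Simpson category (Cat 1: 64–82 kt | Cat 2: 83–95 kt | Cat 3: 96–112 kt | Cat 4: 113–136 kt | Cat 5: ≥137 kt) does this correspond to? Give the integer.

1

ΔP = 1008 − 965 = 43 mb.
V ≈ 6.41 × 43^0.624 = 6.41 × 10.45 ≈ 67 kt.
67 kt falls in the Category 1 band.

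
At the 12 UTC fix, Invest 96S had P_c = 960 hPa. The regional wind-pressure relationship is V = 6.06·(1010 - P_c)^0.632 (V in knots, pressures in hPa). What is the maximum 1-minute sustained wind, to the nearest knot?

72 kt

ΔP = 1010 − 960 = 50 hPa.
50^0.632 ≈ 11.851.
V ≈ 6.06 × 11.851 ≈ 71.8 kt.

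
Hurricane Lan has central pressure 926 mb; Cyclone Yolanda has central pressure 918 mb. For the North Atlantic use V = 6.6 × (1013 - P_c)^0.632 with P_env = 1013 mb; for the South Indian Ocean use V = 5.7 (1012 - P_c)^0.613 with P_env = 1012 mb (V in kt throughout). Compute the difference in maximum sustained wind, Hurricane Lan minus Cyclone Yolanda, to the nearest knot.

19 kt

Hurricane Lan: ΔP = 87; V ≈ 6.6 × 87^0.632 ≈ 111.00 kt.
Cyclone Yolanda: ΔP = 94; V ≈ 5.7 × 94^0.613 ≈ 92.34 kt.
Difference ≈ 111.00 − 92.34 = 18.66 → 19 kt.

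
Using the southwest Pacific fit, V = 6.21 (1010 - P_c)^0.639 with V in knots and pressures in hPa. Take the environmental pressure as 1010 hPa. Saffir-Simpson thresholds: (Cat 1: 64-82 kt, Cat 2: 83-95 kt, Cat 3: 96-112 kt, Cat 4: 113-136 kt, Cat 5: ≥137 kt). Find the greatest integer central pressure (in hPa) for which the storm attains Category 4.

Category 4 begins at V = 113 kt.
Required ΔP = (113/6.21)^(1/0.639) = 18.196^1.565 ≈ 93.72 hPa.
P_c ≤ 1010 − 93.72 = 916.28, so the highest integer P_c is 916 hPa.

916 hPa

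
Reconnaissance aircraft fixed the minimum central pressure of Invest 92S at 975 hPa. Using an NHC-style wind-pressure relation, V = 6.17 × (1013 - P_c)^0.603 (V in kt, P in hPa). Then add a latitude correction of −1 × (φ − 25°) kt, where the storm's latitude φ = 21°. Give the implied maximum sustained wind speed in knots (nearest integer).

59 kt

ΔP = 1013 − 975 = 38 hPa.
38^0.603 ≈ 8.966.
V ≈ 6.17 × 8.966 ≈ 55.3 kt.
Latitude correction: −1 × (21 − 25) = 4 kt.
Corrected V ≈ 59.3 kt → 59 kt.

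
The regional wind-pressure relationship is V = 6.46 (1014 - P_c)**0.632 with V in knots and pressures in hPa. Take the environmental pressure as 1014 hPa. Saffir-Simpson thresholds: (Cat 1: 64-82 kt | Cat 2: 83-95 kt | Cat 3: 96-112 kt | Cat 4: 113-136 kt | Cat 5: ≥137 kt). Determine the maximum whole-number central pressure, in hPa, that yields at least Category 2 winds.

Category 2 begins at V = 83 kt.
Required ΔP = (83/6.46)^(1/0.632) = 12.848^1.582 ≈ 56.82 hPa.
P_c ≤ 1014 − 56.82 = 957.18, so the highest integer P_c is 957 hPa.

957 hPa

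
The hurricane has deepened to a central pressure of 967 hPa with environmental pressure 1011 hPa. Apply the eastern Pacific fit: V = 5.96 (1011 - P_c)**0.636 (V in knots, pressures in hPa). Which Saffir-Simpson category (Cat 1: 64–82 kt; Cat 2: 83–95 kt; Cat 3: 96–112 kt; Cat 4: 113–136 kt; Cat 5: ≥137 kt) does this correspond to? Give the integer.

1

ΔP = 1011 − 967 = 44 hPa.
V ≈ 5.96 × 44^0.636 = 5.96 × 11.10 ≈ 66 kt.
66 kt falls in the Category 1 band.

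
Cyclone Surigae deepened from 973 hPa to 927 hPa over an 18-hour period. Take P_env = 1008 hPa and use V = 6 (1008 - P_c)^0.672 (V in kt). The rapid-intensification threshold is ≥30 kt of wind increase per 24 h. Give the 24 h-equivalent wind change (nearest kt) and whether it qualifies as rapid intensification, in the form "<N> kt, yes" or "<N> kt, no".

66 kt, yes

V₁: ΔP = 35, V ≈ 6 × 35^0.672 ≈ 65.43 kt.
V₂: ΔP = 81, V ≈ 6 × 81^0.672 ≈ 114.99 kt.
ΔV over 18 h = 49.56 kt → 24 h equivalent = 49.56 × 24/18 ≈ 66.08 kt.
66 kt ≥ 30 kt ⇒ rapid intensification.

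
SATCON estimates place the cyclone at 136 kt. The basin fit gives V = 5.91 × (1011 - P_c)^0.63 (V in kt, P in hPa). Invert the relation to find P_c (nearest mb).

866 mb

ΔP = (V / 5.91)^(1/0.63) = (136/5.91)^1.587.
136/5.91 = 23.012; 23.012^1.587 ≈ 145.15 mb.
P_c = 1011 − 145.15 = 865.85 ≈ 866 mb.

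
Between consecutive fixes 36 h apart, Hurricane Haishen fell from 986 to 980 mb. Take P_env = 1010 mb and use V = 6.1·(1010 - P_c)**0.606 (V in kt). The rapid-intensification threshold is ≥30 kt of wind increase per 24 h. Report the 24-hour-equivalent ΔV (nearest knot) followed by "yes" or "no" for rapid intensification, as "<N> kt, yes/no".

4 kt, no

V₁: ΔP = 24, V ≈ 6.1 × 24^0.606 ≈ 41.85 kt.
V₂: ΔP = 30, V ≈ 6.1 × 30^0.606 ≈ 47.91 kt.
ΔV over 36 h = 6.06 kt → 24 h equivalent = 6.06 × 24/36 ≈ 4.04 kt.
4 kt < 30 kt ⇒ not rapid intensification.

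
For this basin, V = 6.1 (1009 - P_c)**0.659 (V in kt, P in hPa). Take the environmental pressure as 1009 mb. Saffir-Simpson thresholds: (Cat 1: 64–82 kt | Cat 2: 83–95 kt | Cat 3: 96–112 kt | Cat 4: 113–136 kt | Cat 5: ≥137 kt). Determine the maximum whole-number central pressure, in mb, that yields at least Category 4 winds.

Category 4 begins at V = 113 kt.
Required ΔP = (113/6.1)^(1/0.659) = 18.525^1.517 ≈ 83.90 mb.
P_c ≤ 1009 − 83.90 = 925.10, so the highest integer P_c is 925 mb.

925 mb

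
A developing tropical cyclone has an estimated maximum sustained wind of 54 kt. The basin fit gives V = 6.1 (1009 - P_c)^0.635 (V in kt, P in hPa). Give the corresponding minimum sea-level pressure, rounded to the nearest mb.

978 mb

ΔP = (V / 6.1)^(1/0.635) = (54/6.1)^1.575.
54/6.1 = 8.852; 8.852^1.575 ≈ 31.01 mb.
P_c = 1009 − 31.01 = 977.99 ≈ 978 mb.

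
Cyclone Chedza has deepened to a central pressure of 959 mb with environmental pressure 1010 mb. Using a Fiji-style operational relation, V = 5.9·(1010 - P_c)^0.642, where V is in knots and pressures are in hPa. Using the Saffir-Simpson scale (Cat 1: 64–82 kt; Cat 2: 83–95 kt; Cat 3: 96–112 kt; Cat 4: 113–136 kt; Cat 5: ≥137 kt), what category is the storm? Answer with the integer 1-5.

ΔP = 1010 − 959 = 51 mb.
V ≈ 5.9 × 51^0.642 = 5.9 × 12.48 ≈ 74 kt.
74 kt falls in the Category 1 band.

1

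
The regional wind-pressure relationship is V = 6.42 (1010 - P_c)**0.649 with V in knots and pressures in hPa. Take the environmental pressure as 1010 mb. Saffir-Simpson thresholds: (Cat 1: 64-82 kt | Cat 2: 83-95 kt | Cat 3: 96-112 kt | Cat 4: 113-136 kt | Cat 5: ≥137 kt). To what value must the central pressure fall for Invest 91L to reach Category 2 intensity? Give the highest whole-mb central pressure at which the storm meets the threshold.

Category 2 begins at V = 83 kt.
Required ΔP = (83/6.42)^(1/0.649) = 12.928^1.541 ≈ 51.61 mb.
P_c ≤ 1010 − 51.61 = 958.39, so the highest integer P_c is 958 mb.

958 mb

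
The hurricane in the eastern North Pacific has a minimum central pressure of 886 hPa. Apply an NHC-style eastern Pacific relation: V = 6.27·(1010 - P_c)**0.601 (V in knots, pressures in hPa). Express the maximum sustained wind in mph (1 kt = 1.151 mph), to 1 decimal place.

ΔP = 1010 − 886 = 124 hPa.
V ≈ 6.27 × 124^0.601 = 6.27 × 18.120 ≈ 113.609 kt.
113.609 × 1.151 ≈ 130.76 mph → 130.8 mph.

130.8 mph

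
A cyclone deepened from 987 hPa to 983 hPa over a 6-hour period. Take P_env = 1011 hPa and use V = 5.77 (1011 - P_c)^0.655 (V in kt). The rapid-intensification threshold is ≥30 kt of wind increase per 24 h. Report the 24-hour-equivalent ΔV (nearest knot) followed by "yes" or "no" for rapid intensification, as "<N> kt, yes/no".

V₁: ΔP = 24, V ≈ 5.77 × 24^0.655 ≈ 46.26 kt.
V₂: ΔP = 28, V ≈ 5.77 × 28^0.655 ≈ 51.18 kt.
ΔV over 6 h = 4.92 kt → 24 h equivalent = 4.92 × 24/6 ≈ 19.68 kt.
20 kt < 30 kt ⇒ not rapid intensification.

20 kt, no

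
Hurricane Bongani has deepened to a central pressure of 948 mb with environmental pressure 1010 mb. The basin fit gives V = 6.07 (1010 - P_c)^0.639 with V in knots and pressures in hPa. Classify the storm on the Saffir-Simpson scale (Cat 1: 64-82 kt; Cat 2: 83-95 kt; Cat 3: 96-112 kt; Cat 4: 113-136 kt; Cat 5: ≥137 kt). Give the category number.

2

ΔP = 1010 − 948 = 62 mb.
V ≈ 6.07 × 62^0.639 = 6.07 × 13.97 ≈ 85 kt.
85 kt falls in the Category 2 band.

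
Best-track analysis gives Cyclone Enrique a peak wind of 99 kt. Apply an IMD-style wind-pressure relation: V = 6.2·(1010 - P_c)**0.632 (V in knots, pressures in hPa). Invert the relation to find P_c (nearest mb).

ΔP = (V / 6.2)^(1/0.632) = (99/6.2)^1.582.
99/6.2 = 15.968; 15.968^1.582 ≈ 80.14 mb.
P_c = 1010 − 80.14 = 929.86 ≈ 930 mb.

930 mb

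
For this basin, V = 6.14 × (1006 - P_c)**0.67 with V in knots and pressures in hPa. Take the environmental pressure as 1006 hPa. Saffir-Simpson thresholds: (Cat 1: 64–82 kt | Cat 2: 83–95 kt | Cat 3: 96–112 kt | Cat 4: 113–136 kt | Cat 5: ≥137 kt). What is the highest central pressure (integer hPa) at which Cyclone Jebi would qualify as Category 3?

945 hPa

Category 3 begins at V = 96 kt.
Required ΔP = (96/6.14)^(1/0.67) = 15.635^1.493 ≈ 60.57 hPa.
P_c ≤ 1006 − 60.57 = 945.43, so the highest integer P_c is 945 hPa.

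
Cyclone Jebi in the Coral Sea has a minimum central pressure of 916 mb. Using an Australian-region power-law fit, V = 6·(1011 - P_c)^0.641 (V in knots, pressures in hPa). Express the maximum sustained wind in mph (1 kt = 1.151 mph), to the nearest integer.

128 mph

ΔP = 1011 − 916 = 95 mb.
V ≈ 6 × 95^0.641 = 6 × 18.523 ≈ 111.140 kt.
111.140 × 1.151 ≈ 127.92 mph → 128 mph.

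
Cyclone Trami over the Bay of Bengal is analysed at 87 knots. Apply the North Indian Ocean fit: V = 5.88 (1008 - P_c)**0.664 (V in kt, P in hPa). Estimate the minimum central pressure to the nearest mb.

ΔP = (V / 5.88)^(1/0.664) = (87/5.88)^1.506.
87/5.88 = 14.796; 14.796^1.506 ≈ 57.84 mb.
P_c = 1008 − 57.84 = 950.16 ≈ 950 mb.

950 mb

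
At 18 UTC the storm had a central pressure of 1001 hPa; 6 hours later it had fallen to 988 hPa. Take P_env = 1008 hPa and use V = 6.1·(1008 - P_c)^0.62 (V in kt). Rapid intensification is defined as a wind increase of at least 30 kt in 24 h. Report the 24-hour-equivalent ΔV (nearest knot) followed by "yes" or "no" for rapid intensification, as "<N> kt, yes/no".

V₁: ΔP = 7, V ≈ 6.1 × 7^0.62 ≈ 20.38 kt.
V₂: ΔP = 20, V ≈ 6.1 × 20^0.62 ≈ 39.08 kt.
ΔV over 6 h = 18.70 kt → 24 h equivalent = 18.70 × 24/6 ≈ 74.80 kt.
75 kt ≥ 30 kt ⇒ rapid intensification.

75 kt, yes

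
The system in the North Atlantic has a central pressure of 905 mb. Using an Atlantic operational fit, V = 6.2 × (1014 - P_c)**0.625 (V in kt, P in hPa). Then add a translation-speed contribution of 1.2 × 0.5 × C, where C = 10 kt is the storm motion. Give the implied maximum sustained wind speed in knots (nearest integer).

122 kt

ΔP = 1014 − 905 = 109 mb.
109^0.625 ≈ 18.767.
V ≈ 6.2 × 18.767 ≈ 116.4 kt.
Translation term: 1.2 × 0.5 × 10 = 6 kt.
Corrected V ≈ 122.4 kt → 122 kt.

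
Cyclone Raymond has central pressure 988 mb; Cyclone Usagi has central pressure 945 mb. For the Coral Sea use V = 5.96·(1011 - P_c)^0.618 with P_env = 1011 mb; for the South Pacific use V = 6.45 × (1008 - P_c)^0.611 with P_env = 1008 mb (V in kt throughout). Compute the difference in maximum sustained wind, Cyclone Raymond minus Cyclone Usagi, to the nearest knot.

-40 kt

Cyclone Raymond: ΔP = 23; V ≈ 5.96 × 23^0.618 ≈ 41.38 kt.
Cyclone Usagi: ΔP = 63; V ≈ 6.45 × 63^0.611 ≈ 81.09 kt.
Difference ≈ 41.38 − 81.09 = -39.71 → -40 kt.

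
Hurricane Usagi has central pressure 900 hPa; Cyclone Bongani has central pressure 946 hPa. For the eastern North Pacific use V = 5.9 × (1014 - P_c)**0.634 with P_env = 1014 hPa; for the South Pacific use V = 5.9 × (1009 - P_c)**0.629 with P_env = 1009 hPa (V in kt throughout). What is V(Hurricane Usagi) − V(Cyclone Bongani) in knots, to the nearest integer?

Hurricane Usagi: ΔP = 114; V ≈ 5.9 × 114^0.634 ≈ 118.83 kt.
Cyclone Bongani: ΔP = 63; V ≈ 5.9 × 63^0.629 ≈ 79.92 kt.
Difference ≈ 118.83 − 79.92 = 38.91 → 39 kt.

39 kt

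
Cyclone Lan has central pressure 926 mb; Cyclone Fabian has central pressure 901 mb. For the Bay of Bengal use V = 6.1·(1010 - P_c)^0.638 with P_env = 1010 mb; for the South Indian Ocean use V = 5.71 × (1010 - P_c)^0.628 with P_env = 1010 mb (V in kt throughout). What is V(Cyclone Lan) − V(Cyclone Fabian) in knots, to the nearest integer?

-6 kt

Cyclone Lan: ΔP = 84; V ≈ 6.1 × 84^0.638 ≈ 103.04 kt.
Cyclone Fabian: ΔP = 109; V ≈ 5.71 × 109^0.628 ≈ 108.68 kt.
Difference ≈ 103.04 − 108.68 = -5.64 → -6 kt.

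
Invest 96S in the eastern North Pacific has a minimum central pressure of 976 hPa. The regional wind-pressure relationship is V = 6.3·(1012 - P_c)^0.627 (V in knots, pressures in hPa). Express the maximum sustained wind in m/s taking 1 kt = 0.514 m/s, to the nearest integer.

ΔP = 1012 − 976 = 36 hPa.
V ≈ 6.3 × 36^0.627 = 6.3 × 9.458 ≈ 59.586 kt.
59.586 × 0.514 ≈ 30.63 m/s → 31 m/s.

31 m/s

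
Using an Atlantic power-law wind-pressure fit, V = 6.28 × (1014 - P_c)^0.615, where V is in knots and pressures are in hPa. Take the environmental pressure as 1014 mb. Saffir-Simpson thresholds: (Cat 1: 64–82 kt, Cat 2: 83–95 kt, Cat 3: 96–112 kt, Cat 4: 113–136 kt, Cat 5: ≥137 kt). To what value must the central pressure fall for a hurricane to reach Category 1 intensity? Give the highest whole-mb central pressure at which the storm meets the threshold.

970 mb

Category 1 begins at V = 64 kt.
Required ΔP = (64/6.28)^(1/0.615) = 10.191^1.626 ≈ 43.59 mb.
P_c ≤ 1014 − 43.59 = 970.41, so the highest integer P_c is 970 mb.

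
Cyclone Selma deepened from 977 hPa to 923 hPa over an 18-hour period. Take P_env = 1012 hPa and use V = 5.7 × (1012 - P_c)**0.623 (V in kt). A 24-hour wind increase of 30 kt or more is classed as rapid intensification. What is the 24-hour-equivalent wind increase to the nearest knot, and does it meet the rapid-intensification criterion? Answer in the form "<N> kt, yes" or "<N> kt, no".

V₁: ΔP = 35, V ≈ 5.7 × 35^0.623 ≈ 52.22 kt.
V₂: ΔP = 89, V ≈ 5.7 × 89^0.623 ≈ 93.40 kt.
ΔV over 18 h = 41.18 kt → 24 h equivalent = 41.18 × 24/18 ≈ 54.91 kt.
55 kt ≥ 30 kt ⇒ rapid intensification.

55 kt, yes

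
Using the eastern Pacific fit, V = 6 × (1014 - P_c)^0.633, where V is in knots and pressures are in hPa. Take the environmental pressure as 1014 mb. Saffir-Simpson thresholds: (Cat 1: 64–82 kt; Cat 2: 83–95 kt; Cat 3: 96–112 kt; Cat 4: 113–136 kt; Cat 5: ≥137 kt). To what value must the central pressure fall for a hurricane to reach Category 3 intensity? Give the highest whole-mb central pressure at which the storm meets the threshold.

934 mb

Category 3 begins at V = 96 kt.
Required ΔP = (96/6)^(1/0.633) = 16.000^1.580 ≈ 79.84 mb.
P_c ≤ 1014 − 79.84 = 934.16, so the highest integer P_c is 934 mb.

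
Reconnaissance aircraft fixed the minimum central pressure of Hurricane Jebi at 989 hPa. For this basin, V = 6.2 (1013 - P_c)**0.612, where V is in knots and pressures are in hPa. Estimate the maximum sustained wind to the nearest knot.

ΔP = 1013 − 989 = 24 hPa.
24^0.612 ≈ 6.993.
V ≈ 6.2 × 6.993 ≈ 43.4 kt.

43 kt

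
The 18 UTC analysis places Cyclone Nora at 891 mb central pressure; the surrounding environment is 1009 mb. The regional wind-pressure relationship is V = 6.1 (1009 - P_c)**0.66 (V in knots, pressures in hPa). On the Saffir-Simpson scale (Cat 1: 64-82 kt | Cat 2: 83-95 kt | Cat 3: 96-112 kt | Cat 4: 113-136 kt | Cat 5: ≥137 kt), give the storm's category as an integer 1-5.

5

ΔP = 1009 − 891 = 118 mb.
V ≈ 6.1 × 118^0.66 = 6.1 × 23.30 ≈ 142 kt.
142 kt falls in the Category 5 band.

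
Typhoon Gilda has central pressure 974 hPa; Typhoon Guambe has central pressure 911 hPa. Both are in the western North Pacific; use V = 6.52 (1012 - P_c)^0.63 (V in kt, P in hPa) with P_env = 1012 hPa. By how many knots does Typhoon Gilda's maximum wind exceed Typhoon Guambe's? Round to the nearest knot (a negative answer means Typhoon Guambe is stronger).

Typhoon Gilda: ΔP = 38; V ≈ 6.52 × 38^0.63 ≈ 64.49 kt.
Typhoon Guambe: ΔP = 101; V ≈ 6.52 × 101^0.63 ≈ 119.39 kt.
Difference ≈ 64.49 − 119.39 = -54.90 → -55 kt.

-55 kt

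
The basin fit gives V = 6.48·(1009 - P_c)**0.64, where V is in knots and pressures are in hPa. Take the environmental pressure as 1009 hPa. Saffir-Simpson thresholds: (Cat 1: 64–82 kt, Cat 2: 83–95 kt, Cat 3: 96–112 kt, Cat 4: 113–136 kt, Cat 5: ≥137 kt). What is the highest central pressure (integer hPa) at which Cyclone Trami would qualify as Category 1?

973 hPa

Category 1 begins at V = 64 kt.
Required ΔP = (64/6.48)^(1/0.64) = 9.877^1.562 ≈ 35.82 hPa.
P_c ≤ 1009 − 35.82 = 973.18, so the highest integer P_c is 973 hPa.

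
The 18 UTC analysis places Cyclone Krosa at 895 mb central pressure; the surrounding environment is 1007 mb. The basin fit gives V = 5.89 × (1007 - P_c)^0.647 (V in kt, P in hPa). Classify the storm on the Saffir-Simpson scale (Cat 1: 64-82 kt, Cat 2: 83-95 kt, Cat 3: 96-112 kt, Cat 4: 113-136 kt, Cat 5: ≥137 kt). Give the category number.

4

ΔP = 1007 − 895 = 112 mb.
V ≈ 5.89 × 112^0.647 = 5.89 × 21.18 ≈ 125 kt.
125 kt falls in the Category 4 band.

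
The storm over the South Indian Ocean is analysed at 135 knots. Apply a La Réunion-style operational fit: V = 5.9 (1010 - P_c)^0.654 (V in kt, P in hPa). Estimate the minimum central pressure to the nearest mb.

ΔP = (V / 5.9)^(1/0.654) = (135/5.9)^1.529.
135/5.9 = 22.881; 22.881^1.529 ≈ 119.87 mb.
P_c = 1010 − 119.87 = 890.13 ≈ 890 mb.

890 mb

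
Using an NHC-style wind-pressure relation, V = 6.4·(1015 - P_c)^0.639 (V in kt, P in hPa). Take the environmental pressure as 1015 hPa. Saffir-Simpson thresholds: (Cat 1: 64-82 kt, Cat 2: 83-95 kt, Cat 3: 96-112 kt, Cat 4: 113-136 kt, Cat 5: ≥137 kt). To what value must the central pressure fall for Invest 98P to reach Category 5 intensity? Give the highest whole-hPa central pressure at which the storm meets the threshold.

Category 5 begins at V = 137 kt.
Required ΔP = (137/6.4)^(1/0.639) = 21.406^1.565 ≈ 120.84 hPa.
P_c ≤ 1015 − 120.84 = 894.16, so the highest integer P_c is 894 hPa.

894 hPa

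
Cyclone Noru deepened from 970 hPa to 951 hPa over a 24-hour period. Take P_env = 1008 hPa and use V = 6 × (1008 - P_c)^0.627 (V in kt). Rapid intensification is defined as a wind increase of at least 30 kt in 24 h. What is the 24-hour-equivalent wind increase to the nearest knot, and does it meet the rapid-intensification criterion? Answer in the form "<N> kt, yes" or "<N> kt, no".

V₁: ΔP = 38, V ≈ 6 × 38^0.627 ≈ 58.71 kt.
V₂: ΔP = 57, V ≈ 6 × 57^0.627 ≈ 75.70 kt.
ΔV over 24 h = 16.99 kt → 24 h equivalent = 16.99 × 24/24 ≈ 16.99 kt.
17 kt < 30 kt ⇒ not rapid intensification.

17 kt, no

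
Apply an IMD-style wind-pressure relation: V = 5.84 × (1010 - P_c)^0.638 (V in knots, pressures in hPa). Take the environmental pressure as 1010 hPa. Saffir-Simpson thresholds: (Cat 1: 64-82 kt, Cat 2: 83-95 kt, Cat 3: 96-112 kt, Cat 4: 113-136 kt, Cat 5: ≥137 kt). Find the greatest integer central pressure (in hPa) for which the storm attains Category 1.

967 hPa

Category 1 begins at V = 64 kt.
Required ΔP = (64/5.84)^(1/0.638) = 10.959^1.567 ≈ 42.63 hPa.
P_c ≤ 1010 − 42.63 = 967.37, so the highest integer P_c is 967 hPa.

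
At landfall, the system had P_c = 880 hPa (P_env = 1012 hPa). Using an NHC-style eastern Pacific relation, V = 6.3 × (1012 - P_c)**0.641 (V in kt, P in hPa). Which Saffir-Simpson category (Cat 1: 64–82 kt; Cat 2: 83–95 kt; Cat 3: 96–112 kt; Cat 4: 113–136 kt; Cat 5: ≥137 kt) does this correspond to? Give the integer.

ΔP = 1012 − 880 = 132 hPa.
V ≈ 6.3 × 132^0.641 = 6.3 × 22.87 ≈ 144 kt.
144 kt falls in the Category 5 band.

5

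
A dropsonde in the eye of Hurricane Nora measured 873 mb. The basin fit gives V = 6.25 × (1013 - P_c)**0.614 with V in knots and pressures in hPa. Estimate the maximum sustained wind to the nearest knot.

ΔP = 1013 − 873 = 140 mb.
140^0.614 ≈ 20.784.
V ≈ 6.25 × 20.784 ≈ 129.9 kt.

130 kt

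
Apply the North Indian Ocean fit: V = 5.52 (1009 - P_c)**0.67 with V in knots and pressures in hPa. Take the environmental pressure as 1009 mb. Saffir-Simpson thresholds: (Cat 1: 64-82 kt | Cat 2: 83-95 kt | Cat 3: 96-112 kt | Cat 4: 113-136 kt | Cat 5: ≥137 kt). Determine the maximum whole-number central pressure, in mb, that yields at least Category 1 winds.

970 mb

Category 1 begins at V = 64 kt.
Required ΔP = (64/5.52)^(1/0.67) = 11.594^1.493 ≈ 38.76 mb.
P_c ≤ 1009 − 38.76 = 970.24, so the highest integer P_c is 970 mb.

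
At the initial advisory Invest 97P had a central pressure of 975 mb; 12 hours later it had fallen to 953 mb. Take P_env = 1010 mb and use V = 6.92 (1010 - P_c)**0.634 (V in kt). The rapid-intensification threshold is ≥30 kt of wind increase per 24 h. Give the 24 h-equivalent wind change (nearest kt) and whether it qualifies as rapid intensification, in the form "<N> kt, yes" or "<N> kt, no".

48 kt, yes

V₁: ΔP = 35, V ≈ 6.92 × 35^0.634 ≈ 65.92 kt.
V₂: ΔP = 57, V ≈ 6.92 × 57^0.634 ≈ 89.81 kt.
ΔV over 12 h = 23.89 kt → 24 h equivalent = 23.89 × 24/12 ≈ 47.78 kt.
48 kt ≥ 30 kt ⇒ rapid intensification.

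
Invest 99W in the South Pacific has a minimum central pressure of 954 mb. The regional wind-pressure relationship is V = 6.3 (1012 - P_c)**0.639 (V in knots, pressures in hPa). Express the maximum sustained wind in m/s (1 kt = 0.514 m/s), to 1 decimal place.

ΔP = 1012 − 954 = 58 mb.
V ≈ 6.3 × 58^0.639 = 6.3 × 13.392 ≈ 84.367 kt.
84.367 × 0.514 ≈ 43.36 m/s → 43.4 m/s.

43.4 m/s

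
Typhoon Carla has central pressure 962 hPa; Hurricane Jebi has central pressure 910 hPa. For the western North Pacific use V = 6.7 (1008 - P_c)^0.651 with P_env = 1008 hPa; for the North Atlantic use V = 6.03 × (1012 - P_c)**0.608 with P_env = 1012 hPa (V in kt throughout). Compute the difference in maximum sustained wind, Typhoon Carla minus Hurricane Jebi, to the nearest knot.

-19 kt

Typhoon Carla: ΔP = 46; V ≈ 6.7 × 46^0.651 ≈ 81.01 kt.
Hurricane Jebi: ΔP = 102; V ≈ 6.03 × 102^0.608 ≈ 100.36 kt.
Difference ≈ 81.01 − 100.36 = -19.35 → -19 kt.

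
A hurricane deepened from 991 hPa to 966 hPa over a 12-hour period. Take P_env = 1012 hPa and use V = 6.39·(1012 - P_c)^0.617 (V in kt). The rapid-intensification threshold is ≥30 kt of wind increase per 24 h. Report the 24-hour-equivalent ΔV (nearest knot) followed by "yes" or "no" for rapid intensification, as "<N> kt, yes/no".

V₁: ΔP = 21, V ≈ 6.39 × 21^0.617 ≈ 41.81 kt.
V₂: ΔP = 46, V ≈ 6.39 × 46^0.617 ≈ 67.83 kt.
ΔV over 12 h = 26.02 kt → 24 h equivalent = 26.02 × 24/12 ≈ 52.04 kt.
52 kt ≥ 30 kt ⇒ rapid intensification.

52 kt, yes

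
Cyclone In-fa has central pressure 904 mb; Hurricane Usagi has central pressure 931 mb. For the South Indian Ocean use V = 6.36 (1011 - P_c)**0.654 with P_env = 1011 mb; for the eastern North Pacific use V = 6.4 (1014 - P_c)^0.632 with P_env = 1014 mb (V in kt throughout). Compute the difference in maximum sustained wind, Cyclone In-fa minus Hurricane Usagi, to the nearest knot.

Cyclone In-fa: ΔP = 107; V ≈ 6.36 × 107^0.654 ≈ 135.11 kt.
Hurricane Usagi: ΔP = 83; V ≈ 6.4 × 83^0.632 ≈ 104.48 kt.
Difference ≈ 135.11 − 104.48 = 30.63 → 31 kt.

31 kt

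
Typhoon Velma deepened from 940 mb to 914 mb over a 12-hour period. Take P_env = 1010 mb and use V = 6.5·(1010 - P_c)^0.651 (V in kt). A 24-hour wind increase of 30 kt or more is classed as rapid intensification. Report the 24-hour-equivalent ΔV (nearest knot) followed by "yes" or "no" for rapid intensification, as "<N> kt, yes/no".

V₁: ΔP = 70, V ≈ 6.5 × 70^0.651 ≈ 103.29 kt.
V₂: ΔP = 96, V ≈ 6.5 × 96^0.651 ≈ 126.87 kt.
ΔV over 12 h = 23.58 kt → 24 h equivalent = 23.58 × 24/12 ≈ 47.16 kt.
47 kt ≥ 30 kt ⇒ rapid intensification.

47 kt, yes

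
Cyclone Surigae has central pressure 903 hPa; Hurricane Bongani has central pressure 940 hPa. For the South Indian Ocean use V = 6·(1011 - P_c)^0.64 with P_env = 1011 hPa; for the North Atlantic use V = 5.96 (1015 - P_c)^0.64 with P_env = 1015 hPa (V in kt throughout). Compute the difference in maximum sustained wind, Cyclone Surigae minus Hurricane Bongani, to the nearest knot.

26 kt

Cyclone Surigae: ΔP = 108; V ≈ 6 × 108^0.64 ≈ 120.10 kt.
Hurricane Bongani: ΔP = 75; V ≈ 5.96 × 75^0.64 ≈ 94.47 kt.
Difference ≈ 120.10 − 94.47 = 25.63 → 26 kt.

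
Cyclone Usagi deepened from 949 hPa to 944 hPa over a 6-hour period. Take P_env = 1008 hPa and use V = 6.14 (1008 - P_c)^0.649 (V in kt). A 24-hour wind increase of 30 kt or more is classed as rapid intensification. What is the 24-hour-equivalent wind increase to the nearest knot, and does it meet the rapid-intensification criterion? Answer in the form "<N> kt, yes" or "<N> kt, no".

V₁: ΔP = 59, V ≈ 6.14 × 59^0.649 ≈ 86.59 kt.
V₂: ΔP = 64, V ≈ 6.14 × 64^0.649 ≈ 91.28 kt.
ΔV over 6 h = 4.69 kt → 24 h equivalent = 4.69 × 24/6 ≈ 18.76 kt.
19 kt < 30 kt ⇒ not rapid intensification.

19 kt, no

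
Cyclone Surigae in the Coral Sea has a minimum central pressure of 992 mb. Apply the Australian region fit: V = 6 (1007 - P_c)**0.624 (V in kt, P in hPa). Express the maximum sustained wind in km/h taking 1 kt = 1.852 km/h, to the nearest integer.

60 km/h

ΔP = 1007 − 992 = 15 mb.
V ≈ 6 × 15^0.624 = 6 × 5.419 ≈ 32.511 kt.
32.511 × 1.852 ≈ 60.21 km/h → 60 km/h.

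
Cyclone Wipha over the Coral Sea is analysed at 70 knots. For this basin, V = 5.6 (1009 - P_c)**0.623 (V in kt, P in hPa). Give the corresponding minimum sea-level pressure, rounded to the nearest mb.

ΔP = (V / 5.6)^(1/0.623) = (70/5.6)^1.605.
70/5.6 = 12.500; 12.500^1.605 ≈ 57.64 mb.
P_c = 1009 − 57.64 = 951.36 ≈ 951 mb.

951 mb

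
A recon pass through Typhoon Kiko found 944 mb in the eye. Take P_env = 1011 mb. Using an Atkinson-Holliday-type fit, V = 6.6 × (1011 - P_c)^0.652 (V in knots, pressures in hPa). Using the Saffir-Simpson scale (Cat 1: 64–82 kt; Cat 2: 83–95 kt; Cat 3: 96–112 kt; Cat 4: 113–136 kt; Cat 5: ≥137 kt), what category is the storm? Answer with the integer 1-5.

ΔP = 1011 − 944 = 67 mb.
V ≈ 6.6 × 67^0.652 = 6.6 × 15.51 ≈ 102 kt.
102 kt falls in the Category 3 band.

3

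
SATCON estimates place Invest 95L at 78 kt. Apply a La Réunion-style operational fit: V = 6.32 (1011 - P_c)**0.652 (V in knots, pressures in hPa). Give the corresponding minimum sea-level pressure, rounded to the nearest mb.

ΔP = (V / 6.32)^(1/0.652) = (78/6.32)^1.534.
78/6.32 = 12.342; 12.342^1.534 ≈ 47.19 mb.
P_c = 1011 − 47.19 = 963.81 ≈ 964 mb.

964 mb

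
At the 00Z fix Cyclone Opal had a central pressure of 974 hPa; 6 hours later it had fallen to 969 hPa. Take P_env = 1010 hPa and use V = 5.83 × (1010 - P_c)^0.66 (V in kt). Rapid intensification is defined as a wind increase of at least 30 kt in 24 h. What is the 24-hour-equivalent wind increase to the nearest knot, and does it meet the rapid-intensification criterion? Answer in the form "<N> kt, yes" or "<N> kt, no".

V₁: ΔP = 36, V ≈ 5.83 × 36^0.66 ≈ 62.06 kt.
V₂: ΔP = 41, V ≈ 5.83 × 41^0.66 ≈ 67.62 kt.
ΔV over 6 h = 5.56 kt → 24 h equivalent = 5.56 × 24/6 ≈ 22.24 kt.
22 kt < 30 kt ⇒ not rapid intensification.

22 kt, no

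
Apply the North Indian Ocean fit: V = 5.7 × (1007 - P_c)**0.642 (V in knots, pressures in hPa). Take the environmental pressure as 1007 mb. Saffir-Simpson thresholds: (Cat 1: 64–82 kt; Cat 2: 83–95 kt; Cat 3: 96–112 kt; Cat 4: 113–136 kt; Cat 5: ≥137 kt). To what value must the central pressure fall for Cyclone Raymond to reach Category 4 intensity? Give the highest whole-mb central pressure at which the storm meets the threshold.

902 mb

Category 4 begins at V = 113 kt.
Required ΔP = (113/5.7)^(1/0.642) = 19.825^1.558 ≈ 104.85 mb.
P_c ≤ 1007 − 104.85 = 902.15, so the highest integer P_c is 902 mb.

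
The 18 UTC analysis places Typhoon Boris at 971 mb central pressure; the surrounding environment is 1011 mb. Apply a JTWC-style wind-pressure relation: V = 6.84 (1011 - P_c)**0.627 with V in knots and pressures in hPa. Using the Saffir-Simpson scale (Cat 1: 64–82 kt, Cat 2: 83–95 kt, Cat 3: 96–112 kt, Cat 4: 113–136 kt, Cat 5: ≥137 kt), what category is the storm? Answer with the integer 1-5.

1

ΔP = 1011 − 971 = 40 mb.
V ≈ 6.84 × 40^0.627 = 6.84 × 10.10 ≈ 69 kt.
69 kt falls in the Category 1 band.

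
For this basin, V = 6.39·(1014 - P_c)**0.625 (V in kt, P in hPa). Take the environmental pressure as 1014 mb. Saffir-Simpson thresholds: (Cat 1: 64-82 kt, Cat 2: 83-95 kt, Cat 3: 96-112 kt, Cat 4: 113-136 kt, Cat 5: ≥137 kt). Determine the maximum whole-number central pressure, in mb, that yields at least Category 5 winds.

Category 5 begins at V = 137 kt.
Required ΔP = (137/6.39)^(1/0.625) = 21.440^1.600 ≈ 134.88 mb.
P_c ≤ 1014 − 134.88 = 879.12, so the highest integer P_c is 879 mb.

879 mb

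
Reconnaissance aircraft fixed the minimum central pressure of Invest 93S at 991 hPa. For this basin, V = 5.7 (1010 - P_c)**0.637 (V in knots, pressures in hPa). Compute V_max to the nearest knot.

37 kt

ΔP = 1010 − 991 = 19 hPa.
19^0.637 ≈ 6.525.
V ≈ 5.7 × 6.525 ≈ 37.2 kt.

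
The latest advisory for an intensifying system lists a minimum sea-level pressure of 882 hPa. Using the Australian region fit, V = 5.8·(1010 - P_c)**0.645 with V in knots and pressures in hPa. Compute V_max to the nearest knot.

ΔP = 1010 − 882 = 128 hPa.
128^0.645 ≈ 22.864.
V ≈ 5.8 × 22.864 ≈ 132.6 kt.

133 kt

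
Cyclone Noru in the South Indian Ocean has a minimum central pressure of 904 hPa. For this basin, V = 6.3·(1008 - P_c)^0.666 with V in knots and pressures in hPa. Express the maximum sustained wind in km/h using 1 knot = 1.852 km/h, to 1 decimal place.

ΔP = 1008 − 904 = 104 hPa.
V ≈ 6.3 × 104^0.666 = 6.3 × 22.047 ≈ 138.894 kt.
138.894 × 1.852 ≈ 257.23 km/h → 257.2 km/h.

257.2 km/h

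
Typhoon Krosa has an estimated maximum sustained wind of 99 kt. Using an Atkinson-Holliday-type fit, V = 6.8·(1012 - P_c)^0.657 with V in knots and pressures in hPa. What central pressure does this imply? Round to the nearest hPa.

ΔP = (V / 6.8)^(1/0.657) = (99/6.8)^1.522.
99/6.8 = 14.559; 14.559^1.522 ≈ 58.93 hPa.
P_c = 1012 − 58.93 = 953.07 ≈ 953 hPa.

953 hPa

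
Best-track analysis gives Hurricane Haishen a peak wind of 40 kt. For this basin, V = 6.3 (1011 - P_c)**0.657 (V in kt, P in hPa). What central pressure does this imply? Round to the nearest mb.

ΔP = (V / 6.3)^(1/0.657) = (40/6.3)^1.522.
40/6.3 = 6.349; 6.349^1.522 ≈ 16.66 mb.
P_c = 1011 − 16.66 = 994.34 ≈ 994 mb.

994 mb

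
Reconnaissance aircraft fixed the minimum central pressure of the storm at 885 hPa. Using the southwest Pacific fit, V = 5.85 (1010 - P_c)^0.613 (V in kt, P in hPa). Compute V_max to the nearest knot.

113 kt

ΔP = 1010 − 885 = 125 hPa.
125^0.613 ≈ 19.293.
V ≈ 5.85 × 19.293 ≈ 112.9 kt.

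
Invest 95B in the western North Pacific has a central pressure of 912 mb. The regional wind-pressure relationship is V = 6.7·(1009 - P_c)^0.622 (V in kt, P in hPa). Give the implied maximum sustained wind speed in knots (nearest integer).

115 kt

ΔP = 1009 − 912 = 97 mb.
97^0.622 ≈ 17.210.
V ≈ 6.7 × 17.210 ≈ 115.3 kt.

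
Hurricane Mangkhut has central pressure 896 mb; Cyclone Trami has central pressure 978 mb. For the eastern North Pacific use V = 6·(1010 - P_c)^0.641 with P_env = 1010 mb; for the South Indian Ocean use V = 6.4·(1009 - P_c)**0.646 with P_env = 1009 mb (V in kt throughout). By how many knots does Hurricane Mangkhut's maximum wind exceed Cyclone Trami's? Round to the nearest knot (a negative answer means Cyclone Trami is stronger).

66 kt

Hurricane Mangkhut: ΔP = 114; V ≈ 6 × 114^0.641 ≈ 124.92 kt.
Cyclone Trami: ΔP = 31; V ≈ 6.4 × 31^0.646 ≈ 58.83 kt.
Difference ≈ 124.92 − 58.83 = 66.09 → 66 kt.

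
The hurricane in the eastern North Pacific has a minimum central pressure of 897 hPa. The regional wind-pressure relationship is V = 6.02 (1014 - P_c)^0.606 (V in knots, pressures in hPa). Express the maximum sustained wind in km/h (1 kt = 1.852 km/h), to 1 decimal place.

199.8 km/h

ΔP = 1014 − 897 = 117 hPa.
V ≈ 6.02 × 117^0.606 = 6.02 × 17.919 ≈ 107.874 kt.
107.874 × 1.852 ≈ 199.78 km/h → 199.8 km/h.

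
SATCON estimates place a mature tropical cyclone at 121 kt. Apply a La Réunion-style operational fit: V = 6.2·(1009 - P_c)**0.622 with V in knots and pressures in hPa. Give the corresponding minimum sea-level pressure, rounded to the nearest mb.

890 mb

ΔP = (V / 6.2)^(1/0.622) = (121/6.2)^1.608.
121/6.2 = 19.516; 19.516^1.608 ≈ 118.74 mb.
P_c = 1009 − 118.74 = 890.26 ≈ 890 mb.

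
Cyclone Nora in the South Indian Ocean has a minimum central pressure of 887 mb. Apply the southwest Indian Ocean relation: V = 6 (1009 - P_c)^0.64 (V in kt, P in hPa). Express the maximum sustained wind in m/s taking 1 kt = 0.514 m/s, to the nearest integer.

67 m/s

ΔP = 1009 − 887 = 122 mb.
V ≈ 6 × 122^0.64 = 6 × 21.641 ≈ 129.844 kt.
129.844 × 0.514 ≈ 66.74 m/s → 67 m/s.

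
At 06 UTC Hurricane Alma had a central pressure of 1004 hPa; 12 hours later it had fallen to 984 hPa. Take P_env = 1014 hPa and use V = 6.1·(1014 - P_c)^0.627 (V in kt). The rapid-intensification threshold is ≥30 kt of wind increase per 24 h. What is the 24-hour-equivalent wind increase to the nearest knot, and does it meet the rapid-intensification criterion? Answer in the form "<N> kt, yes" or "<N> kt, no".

V₁: ΔP = 10, V ≈ 6.1 × 10^0.627 ≈ 25.84 kt.
V₂: ΔP = 30, V ≈ 6.1 × 30^0.627 ≈ 51.46 kt.
ΔV over 12 h = 25.62 kt → 24 h equivalent = 25.62 × 24/12 ≈ 51.24 kt.
51 kt ≥ 30 kt ⇒ rapid intensification.

51 kt, yes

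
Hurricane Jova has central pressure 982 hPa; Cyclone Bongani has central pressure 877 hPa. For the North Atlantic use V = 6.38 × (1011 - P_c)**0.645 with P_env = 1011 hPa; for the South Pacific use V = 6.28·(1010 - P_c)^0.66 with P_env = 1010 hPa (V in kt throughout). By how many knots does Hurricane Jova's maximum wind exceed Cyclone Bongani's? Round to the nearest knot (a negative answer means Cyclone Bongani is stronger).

Hurricane Jova: ΔP = 29; V ≈ 6.38 × 29^0.645 ≈ 55.98 kt.
Cyclone Bongani: ΔP = 133; V ≈ 6.28 × 133^0.66 ≈ 158.38 kt.
Difference ≈ 55.98 − 158.38 = -102.40 → -102 kt.

-102 kt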